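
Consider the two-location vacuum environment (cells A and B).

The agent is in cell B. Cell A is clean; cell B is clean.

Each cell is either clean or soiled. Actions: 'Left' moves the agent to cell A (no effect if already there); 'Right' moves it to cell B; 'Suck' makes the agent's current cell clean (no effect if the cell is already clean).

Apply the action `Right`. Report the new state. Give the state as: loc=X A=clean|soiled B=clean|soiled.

loc=B A=clean B=clean

start: loc=B A=clean B=clean
Right (#1): loc=B A=clean B=clean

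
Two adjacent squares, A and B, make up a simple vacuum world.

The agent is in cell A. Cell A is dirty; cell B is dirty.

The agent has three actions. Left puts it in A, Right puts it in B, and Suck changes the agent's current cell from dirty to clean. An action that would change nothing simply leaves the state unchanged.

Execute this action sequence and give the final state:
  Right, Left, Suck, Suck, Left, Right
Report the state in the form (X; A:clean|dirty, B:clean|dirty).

1) do Right; now (B; A:dirty, B:dirty)
2) do Left; now (A; A:dirty, B:dirty)
3) do Suck; now (A; A:clean, B:dirty)
4) do Suck; now (A; A:clean, B:dirty)
5) do Left; now (A; A:clean, B:dirty)
6) do Right; now (B; A:clean, B:dirty)

(B; A:clean, B:dirty)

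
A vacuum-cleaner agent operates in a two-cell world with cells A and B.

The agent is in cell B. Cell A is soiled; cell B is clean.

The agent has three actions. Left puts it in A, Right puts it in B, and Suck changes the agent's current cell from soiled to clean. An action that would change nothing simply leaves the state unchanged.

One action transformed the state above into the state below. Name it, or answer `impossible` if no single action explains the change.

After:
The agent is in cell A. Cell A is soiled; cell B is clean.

try  Left: loc=A A=soiled B=clean  ← match
try Right: loc=B A=soiled B=clean
try  Suck: loc=B A=soiled B=clean

Left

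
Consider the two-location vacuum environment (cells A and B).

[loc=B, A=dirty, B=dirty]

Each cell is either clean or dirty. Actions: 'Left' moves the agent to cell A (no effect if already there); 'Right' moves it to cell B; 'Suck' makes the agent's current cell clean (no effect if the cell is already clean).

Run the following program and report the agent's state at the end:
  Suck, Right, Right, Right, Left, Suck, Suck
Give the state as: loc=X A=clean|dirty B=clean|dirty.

loc=A A=clean B=clean

[1] after Suck: loc=B A=dirty B=clean
[2] after Right: loc=B A=dirty B=clean
[3] after Right: loc=B A=dirty B=clean
[4] after Right: loc=B A=dirty B=clean
[5] after Left: loc=A A=dirty B=clean
[6] after Suck: loc=A A=clean B=clean
[7] after Suck: loc=A A=clean B=clean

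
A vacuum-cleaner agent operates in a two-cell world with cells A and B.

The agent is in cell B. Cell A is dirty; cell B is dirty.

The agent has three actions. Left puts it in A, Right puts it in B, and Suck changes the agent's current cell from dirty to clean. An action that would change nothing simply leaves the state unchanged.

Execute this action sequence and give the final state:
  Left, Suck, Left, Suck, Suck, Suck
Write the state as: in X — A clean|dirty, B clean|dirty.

in A — A clean, B dirty

1) do Left; now in A — A dirty, B dirty
2) do Suck; now in A — A clean, B dirty
3) do Left; now in A — A clean, B dirty
4) do Suck; now in A — A clean, B dirty
5) do Suck; now in A — A clean, B dirty
6) do Suck; now in A — A clean, B dirty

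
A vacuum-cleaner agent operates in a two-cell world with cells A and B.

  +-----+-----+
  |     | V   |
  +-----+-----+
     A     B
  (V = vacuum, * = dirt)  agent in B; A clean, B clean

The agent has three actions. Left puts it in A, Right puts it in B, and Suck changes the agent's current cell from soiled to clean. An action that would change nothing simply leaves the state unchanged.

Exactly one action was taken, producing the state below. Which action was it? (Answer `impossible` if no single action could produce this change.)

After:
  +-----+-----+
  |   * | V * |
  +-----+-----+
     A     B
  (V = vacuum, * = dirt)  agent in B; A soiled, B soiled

impossible

try  Left: <A|clean|clean>
try Right: <B|clean|clean>
try  Suck: <B|clean|clean>
no single action produces the after-state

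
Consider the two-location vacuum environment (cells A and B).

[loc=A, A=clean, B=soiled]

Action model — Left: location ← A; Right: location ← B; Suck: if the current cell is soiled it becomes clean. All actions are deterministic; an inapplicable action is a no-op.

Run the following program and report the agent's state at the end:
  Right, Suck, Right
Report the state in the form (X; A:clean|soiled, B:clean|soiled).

1) do Right; now (B; A:clean, B:soiled)
2) do Suck; now (B; A:clean, B:clean)
3) do Right; now (B; A:clean, B:clean)

(B; A:clean, B:clean)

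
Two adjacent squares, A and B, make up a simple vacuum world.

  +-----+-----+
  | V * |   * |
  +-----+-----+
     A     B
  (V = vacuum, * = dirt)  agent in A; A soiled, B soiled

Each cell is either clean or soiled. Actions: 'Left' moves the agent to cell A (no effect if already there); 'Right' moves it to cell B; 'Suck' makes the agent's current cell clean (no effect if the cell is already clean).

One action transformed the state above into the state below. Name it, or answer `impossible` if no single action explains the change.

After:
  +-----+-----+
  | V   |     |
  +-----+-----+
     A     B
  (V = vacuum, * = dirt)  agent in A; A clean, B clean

try  Left: in A — A soiled, B soiled
try Right: in B — A soiled, B soiled
try  Suck: in A — A clean, B soiled
no single action produces the after-state

impossible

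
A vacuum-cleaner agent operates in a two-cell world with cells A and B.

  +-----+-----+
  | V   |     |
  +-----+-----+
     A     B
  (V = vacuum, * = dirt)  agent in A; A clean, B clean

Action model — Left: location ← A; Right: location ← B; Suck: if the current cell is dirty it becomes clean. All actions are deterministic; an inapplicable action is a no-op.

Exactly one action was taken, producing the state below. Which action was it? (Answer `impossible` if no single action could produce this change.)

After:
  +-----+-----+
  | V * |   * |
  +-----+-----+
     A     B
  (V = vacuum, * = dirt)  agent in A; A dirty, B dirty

try  Left: in A — A clean, B clean
try Right: in B — A clean, B clean
try  Suck: in A — A clean, B clean
no single action produces the after-state

impossible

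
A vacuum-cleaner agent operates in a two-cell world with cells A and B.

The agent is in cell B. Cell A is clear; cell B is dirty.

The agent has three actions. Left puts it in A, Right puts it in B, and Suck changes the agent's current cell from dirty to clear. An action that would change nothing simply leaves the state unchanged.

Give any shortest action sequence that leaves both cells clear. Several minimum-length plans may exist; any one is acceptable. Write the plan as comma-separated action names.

Suck

1. Suck → <B|clear|clear>
min 1: B is dirty, one Suck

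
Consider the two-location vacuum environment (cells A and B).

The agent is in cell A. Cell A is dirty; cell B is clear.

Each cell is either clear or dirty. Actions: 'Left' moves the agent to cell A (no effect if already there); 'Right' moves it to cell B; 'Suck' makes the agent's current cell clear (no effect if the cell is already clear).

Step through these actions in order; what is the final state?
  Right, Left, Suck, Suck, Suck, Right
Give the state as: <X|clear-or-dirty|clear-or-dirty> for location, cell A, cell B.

1) do Right; now <B|dirty|clear>
2) do Left; now <A|dirty|clear>
3) do Suck; now <A|clear|clear>
4) do Suck; now <A|clear|clear>
5) do Suck; now <A|clear|clear>
6) do Right; now <B|clear|clear>

<B|clear|clear>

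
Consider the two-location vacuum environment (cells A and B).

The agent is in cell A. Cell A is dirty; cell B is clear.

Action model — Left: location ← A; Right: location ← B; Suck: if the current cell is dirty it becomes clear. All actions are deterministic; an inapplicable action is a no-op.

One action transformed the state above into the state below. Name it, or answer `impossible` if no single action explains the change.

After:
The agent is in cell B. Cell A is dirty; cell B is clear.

try  Left: (A; A:dirty, B:clear)
try Right: (B; A:dirty, B:clear)  ← match
try  Suck: (A; A:clear, B:clear)

Right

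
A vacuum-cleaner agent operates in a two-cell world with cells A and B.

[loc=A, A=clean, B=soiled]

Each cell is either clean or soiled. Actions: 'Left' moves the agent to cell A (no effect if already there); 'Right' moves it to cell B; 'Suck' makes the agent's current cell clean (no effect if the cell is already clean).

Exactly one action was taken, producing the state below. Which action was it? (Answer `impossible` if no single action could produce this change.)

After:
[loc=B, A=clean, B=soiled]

Right

try  Left: (A; A:clean, B:soiled)
try Right: (B; A:clean, B:soiled)  ← match
try  Suck: (A; A:clean, B:soiled)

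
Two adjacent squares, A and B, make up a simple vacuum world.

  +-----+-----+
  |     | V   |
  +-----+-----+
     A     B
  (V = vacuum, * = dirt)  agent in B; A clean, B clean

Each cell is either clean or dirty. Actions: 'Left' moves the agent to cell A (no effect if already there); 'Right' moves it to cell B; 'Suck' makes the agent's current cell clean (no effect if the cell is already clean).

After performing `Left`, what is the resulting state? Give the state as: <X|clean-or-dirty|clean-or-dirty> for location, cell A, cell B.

<A|clean|clean>

start: <B|clean|clean>
1) do Left; now <A|clean|clean>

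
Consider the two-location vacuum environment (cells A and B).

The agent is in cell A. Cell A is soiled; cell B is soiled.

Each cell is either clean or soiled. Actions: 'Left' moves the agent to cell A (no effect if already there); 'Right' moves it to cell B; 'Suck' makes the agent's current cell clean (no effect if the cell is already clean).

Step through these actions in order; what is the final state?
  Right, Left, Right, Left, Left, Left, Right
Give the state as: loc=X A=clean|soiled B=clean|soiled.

Right (#1): loc=B A=soiled B=soiled
Left (#2): loc=A A=soiled B=soiled
Right (#3): loc=B A=soiled B=soiled
Left (#4): loc=A A=soiled B=soiled
Left (#5): loc=A A=soiled B=soiled
Left (#6): loc=A A=soiled B=soiled
Right (#7): loc=B A=soiled B=soiled

loc=B A=soiled B=soiled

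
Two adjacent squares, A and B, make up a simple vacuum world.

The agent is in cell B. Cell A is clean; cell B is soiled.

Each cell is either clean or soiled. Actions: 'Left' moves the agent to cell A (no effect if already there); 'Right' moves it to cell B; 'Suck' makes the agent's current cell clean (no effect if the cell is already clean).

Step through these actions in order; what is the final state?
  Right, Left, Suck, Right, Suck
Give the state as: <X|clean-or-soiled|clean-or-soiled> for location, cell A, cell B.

1. Right → <B|clean|soiled>
2. Left → <A|clean|soiled>
3. Suck → <A|clean|soiled>
4. Right → <B|clean|soiled>
5. Suck → <B|clean|clean>

<B|clean|clean>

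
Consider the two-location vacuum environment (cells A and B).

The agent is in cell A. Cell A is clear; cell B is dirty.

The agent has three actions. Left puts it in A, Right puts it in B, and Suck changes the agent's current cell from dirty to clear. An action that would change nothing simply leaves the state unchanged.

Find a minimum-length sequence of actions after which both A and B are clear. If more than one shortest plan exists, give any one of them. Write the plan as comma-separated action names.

Right, Suck

[1] after Right: (B; A:clear, B:dirty)
[2] after Suck: (B; A:clear, B:clear)
min 2: go B then Suck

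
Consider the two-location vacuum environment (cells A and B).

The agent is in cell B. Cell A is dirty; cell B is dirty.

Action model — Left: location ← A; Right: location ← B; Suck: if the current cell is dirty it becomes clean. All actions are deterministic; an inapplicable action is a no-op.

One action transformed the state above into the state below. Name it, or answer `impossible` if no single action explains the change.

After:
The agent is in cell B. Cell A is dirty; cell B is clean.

try  Left: <A|dirty|dirty>
try Right: <B|dirty|dirty>
try  Suck: <B|dirty|clean>  ← match

Suck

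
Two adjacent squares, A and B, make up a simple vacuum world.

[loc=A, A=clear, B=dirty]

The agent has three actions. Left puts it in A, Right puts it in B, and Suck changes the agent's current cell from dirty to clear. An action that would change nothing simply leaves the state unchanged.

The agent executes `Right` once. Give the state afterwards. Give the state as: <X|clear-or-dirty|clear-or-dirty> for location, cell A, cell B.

start: <A|clear|dirty>
1. Right → <B|clear|dirty>

<B|clear|dirty>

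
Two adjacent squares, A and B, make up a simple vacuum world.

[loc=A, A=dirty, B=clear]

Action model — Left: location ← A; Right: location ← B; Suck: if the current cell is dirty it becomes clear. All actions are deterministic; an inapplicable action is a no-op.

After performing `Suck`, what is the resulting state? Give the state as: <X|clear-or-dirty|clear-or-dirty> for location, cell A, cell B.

<A|clear|clear>

start: <A|dirty|clear>
1. Suck → <A|clear|clear>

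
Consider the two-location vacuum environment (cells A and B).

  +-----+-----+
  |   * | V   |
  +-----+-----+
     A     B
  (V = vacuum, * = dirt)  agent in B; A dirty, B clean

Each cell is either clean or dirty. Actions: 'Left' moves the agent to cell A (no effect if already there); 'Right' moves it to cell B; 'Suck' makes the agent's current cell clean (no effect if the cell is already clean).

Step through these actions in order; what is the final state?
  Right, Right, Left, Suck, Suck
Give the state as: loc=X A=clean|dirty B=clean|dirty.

1. Right → loc=B A=dirty B=clean
2. Right → loc=B A=dirty B=clean
3. Left → loc=A A=dirty B=clean
4. Suck → loc=A A=clean B=clean
5. Suck → loc=A A=clean B=clean

loc=A A=clean B=clean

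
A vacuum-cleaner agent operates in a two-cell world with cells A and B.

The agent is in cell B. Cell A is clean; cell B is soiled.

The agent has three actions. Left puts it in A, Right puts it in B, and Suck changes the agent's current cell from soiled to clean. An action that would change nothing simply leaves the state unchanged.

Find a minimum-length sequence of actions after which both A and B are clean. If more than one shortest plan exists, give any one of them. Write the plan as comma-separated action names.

t=1 Suck ⇒ (B; A:clean, B:clean)
min 1: B is soiled, one Suck

Suck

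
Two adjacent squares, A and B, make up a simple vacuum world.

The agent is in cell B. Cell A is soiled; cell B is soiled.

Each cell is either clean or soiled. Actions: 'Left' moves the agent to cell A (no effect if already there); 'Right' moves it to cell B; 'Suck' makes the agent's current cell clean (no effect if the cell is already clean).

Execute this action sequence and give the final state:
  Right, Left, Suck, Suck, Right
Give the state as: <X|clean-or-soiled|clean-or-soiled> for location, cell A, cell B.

1. Right → <B|soiled|soiled>
2. Left → <A|soiled|soiled>
3. Suck → <A|clean|soiled>
4. Suck → <A|clean|soiled>
5. Right → <B|clean|soiled>

<B|clean|soiled>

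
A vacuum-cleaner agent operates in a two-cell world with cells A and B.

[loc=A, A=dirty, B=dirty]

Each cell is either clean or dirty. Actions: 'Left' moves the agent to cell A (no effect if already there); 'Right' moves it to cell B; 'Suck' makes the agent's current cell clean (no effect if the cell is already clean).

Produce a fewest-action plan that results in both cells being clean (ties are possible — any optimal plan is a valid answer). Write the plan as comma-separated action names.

1) do Suck; now <A|clean|dirty>
2) do Right; now <B|clean|dirty>
3) do Suck; now <B|clean|clean>
min 3: Suck A + move + Suck B

Suck, Right, Suck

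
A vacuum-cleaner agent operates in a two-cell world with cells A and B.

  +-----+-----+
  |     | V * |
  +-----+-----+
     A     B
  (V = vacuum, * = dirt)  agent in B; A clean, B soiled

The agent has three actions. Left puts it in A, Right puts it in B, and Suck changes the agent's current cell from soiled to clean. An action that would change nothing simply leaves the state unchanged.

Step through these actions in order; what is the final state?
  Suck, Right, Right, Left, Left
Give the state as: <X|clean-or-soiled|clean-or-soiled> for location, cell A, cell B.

<A|clean|clean>

Suck (#1): <B|clean|clean>
Right (#2): <B|clean|clean>
Right (#3): <B|clean|clean>
Left (#4): <A|clean|clean>
Left (#5): <A|clean|clean>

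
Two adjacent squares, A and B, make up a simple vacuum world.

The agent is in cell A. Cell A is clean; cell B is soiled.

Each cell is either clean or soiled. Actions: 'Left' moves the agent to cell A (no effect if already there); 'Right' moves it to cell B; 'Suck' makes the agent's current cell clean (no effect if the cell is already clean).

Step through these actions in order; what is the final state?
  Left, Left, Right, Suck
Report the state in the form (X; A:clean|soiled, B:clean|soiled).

[1] after Left: (A; A:clean, B:soiled)
[2] after Left: (A; A:clean, B:soiled)
[3] after Right: (B; A:clean, B:soiled)
[4] after Suck: (B; A:clean, B:clean)

(B; A:clean, B:clean)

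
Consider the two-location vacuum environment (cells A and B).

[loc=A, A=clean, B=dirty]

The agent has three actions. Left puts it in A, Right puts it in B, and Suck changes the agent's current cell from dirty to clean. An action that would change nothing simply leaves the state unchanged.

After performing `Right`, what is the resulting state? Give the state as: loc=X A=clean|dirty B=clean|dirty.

loc=B A=clean B=dirty

start: loc=A A=clean B=dirty
t=1 Right ⇒ loc=B A=clean B=dirty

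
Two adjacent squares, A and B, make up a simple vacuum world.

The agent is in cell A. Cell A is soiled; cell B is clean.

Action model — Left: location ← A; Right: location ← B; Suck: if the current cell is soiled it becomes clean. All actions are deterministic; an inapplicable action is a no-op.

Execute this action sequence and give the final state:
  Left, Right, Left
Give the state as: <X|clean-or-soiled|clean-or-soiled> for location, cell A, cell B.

<A|soiled|clean>

t=1 Left ⇒ <A|soiled|clean>
t=2 Right ⇒ <B|soiled|clean>
t=3 Left ⇒ <A|soiled|clean>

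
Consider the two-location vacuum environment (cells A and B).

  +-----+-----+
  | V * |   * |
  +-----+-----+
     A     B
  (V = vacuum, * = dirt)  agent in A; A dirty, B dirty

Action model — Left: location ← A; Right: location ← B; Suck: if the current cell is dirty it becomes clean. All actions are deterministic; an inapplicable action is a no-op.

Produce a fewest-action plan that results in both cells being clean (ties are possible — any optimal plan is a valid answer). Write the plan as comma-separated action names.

1) do Suck; now loc=A A=clean B=dirty
2) do Right; now loc=B A=clean B=dirty
3) do Suck; now loc=B A=clean B=clean
min 3: Suck A + move + Suck B

Suck, Right, Suck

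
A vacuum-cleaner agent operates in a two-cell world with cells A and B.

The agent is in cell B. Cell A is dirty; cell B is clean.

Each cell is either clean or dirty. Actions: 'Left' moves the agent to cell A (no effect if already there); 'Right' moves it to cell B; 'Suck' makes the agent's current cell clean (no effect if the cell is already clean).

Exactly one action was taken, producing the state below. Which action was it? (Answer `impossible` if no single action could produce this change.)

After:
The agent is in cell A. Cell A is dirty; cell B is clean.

Left

try  Left: in A — A dirty, B clean  ← match
try Right: in B — A dirty, B clean
try  Suck: in B — A dirty, B clean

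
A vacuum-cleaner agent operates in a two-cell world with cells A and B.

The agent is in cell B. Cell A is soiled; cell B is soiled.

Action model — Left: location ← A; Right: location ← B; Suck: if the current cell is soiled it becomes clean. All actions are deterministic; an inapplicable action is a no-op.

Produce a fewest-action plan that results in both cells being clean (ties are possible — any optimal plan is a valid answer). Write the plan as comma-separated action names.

[1] after Suck: in B — A soiled, B clean
[2] after Left: in A — A soiled, B clean
[3] after Suck: in A — A clean, B clean
min 3: Suck B + move + Suck A

Suck, Left, Suck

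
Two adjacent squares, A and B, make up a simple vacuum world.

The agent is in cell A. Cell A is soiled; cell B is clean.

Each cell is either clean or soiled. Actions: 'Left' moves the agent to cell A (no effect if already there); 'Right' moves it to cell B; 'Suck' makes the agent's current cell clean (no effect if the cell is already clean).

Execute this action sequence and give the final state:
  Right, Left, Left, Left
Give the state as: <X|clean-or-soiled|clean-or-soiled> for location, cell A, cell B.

t=1 Right ⇒ <B|soiled|clean>
t=2 Left ⇒ <A|soiled|clean>
t=3 Left ⇒ <A|soiled|clean>
t=4 Left ⇒ <A|soiled|clean>

<A|soiled|clean>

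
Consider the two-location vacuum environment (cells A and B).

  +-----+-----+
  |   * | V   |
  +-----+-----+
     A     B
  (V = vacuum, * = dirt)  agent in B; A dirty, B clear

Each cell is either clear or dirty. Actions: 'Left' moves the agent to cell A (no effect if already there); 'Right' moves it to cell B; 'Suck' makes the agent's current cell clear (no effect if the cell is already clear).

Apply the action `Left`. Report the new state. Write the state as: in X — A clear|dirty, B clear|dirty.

start: in B — A dirty, B clear
1) do Left; now in A — A dirty, B clear

in A — A dirty, B clear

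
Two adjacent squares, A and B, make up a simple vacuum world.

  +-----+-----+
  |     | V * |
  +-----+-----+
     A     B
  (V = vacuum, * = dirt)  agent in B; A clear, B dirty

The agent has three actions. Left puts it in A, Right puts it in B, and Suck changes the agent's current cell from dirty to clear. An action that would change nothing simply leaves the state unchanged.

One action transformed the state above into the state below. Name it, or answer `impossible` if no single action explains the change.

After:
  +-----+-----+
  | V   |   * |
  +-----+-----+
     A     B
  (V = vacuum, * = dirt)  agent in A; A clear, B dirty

Left

try  Left: loc=A A=clear B=dirty  ← match
try Right: loc=B A=clear B=dirty
try  Suck: loc=B A=clear B=clear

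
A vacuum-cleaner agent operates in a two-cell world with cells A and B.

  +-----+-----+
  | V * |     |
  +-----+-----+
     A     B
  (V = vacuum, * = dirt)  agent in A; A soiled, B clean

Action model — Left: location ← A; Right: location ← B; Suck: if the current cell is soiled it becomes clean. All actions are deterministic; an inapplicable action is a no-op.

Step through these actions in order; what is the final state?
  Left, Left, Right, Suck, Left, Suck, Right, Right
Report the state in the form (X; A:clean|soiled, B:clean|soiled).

[1] after Left: (A; A:soiled, B:clean)
[2] after Left: (A; A:soiled, B:clean)
[3] after Right: (B; A:soiled, B:clean)
[4] after Suck: (B; A:soiled, B:clean)
[5] after Left: (A; A:soiled, B:clean)
[6] after Suck: (A; A:clean, B:clean)
[7] after Right: (B; A:clean, B:clean)
[8] after Right: (B; A:clean, B:clean)

(B; A:clean, B:clean)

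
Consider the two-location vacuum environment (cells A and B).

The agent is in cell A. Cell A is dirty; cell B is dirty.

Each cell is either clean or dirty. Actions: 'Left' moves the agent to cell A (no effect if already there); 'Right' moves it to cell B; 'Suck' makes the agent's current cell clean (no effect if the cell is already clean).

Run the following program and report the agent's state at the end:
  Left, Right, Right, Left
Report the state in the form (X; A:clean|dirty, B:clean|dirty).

(A; A:dirty, B:dirty)

[1] after Left: (A; A:dirty, B:dirty)
[2] after Right: (B; A:dirty, B:dirty)
[3] after Right: (B; A:dirty, B:dirty)
[4] after Left: (A; A:dirty, B:dirty)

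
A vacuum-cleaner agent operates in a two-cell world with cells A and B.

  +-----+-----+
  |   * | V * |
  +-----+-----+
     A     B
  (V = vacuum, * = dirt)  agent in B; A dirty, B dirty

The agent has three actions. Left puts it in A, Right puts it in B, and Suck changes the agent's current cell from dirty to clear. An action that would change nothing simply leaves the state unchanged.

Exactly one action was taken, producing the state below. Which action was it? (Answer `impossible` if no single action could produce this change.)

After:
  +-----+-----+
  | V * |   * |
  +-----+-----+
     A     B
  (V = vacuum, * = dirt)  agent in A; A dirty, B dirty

Left

try  Left: loc=A A=dirty B=dirty  ← match
try Right: loc=B A=dirty B=dirty
try  Suck: loc=B A=dirty B=clear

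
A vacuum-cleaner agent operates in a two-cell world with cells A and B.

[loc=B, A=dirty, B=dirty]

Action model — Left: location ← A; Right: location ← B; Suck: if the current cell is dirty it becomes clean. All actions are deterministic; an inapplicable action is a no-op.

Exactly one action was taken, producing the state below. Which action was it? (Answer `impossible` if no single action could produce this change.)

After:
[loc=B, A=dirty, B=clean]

try  Left: (A; A:dirty, B:dirty)
try Right: (B; A:dirty, B:dirty)
try  Suck: (B; A:dirty, B:clean)  ← match

Suck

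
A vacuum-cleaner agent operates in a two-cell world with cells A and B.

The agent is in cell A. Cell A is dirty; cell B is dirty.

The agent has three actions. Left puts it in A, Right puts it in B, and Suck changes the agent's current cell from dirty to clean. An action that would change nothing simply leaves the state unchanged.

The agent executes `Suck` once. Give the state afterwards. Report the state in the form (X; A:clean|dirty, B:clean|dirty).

(A; A:clean, B:dirty)

start: (A; A:dirty, B:dirty)
t=1 Suck ⇒ (A; A:clean, B:dirty)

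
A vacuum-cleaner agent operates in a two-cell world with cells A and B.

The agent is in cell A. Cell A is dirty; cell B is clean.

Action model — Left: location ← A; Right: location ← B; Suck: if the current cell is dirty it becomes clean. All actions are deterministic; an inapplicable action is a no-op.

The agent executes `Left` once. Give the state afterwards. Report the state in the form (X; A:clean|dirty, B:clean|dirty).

start: (A; A:dirty, B:clean)
step 1/1 (Left): (A; A:dirty, B:clean)

(A; A:dirty, B:clean)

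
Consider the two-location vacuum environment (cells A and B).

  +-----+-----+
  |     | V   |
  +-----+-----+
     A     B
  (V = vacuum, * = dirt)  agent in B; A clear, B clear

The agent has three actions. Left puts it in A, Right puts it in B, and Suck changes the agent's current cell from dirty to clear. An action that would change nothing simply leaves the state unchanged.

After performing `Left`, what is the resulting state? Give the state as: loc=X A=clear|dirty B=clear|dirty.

loc=A A=clear B=clear

start: loc=B A=clear B=clear
1. Left → loc=A A=clear B=clear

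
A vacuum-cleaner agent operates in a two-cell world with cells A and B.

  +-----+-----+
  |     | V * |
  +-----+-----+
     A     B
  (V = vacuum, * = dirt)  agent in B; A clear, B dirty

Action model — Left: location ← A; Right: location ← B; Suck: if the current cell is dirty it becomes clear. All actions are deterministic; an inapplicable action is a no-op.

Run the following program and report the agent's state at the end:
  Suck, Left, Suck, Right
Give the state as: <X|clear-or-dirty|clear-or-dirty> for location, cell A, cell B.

Suck (#1): <B|clear|clear>
Left (#2): <A|clear|clear>
Suck (#3): <A|clear|clear>
Right (#4): <B|clear|clear>

<B|clear|clear>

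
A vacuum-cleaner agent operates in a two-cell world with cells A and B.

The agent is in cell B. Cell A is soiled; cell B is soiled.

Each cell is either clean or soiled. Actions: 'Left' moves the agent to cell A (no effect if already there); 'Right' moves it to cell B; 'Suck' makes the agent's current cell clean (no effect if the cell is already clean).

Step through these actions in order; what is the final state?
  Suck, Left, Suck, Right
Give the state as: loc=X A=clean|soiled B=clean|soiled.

loc=B A=clean B=clean

Suck (#1): loc=B A=soiled B=clean
Left (#2): loc=A A=soiled B=clean
Suck (#3): loc=A A=clean B=clean
Right (#4): loc=B A=clean B=clean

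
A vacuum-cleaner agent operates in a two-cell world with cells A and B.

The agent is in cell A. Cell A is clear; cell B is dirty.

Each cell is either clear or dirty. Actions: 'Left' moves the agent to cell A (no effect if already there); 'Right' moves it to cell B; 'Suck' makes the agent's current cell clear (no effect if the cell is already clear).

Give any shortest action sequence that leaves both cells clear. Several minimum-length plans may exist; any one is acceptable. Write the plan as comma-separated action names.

t=1 Right ⇒ (B; A:clear, B:dirty)
t=2 Suck ⇒ (B; A:clear, B:clear)
min 2: go B then Suck

Right, Suck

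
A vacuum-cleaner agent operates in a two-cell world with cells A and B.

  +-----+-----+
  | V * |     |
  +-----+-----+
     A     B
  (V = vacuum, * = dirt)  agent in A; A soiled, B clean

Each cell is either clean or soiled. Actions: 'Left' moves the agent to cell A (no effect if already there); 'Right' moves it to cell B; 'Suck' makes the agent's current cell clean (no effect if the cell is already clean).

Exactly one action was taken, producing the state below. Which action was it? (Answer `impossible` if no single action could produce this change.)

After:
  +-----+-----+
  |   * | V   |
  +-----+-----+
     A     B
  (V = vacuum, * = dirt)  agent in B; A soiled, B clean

try  Left: loc=A A=soiled B=clean
try Right: loc=B A=soiled B=clean  ← match
try  Suck: loc=A A=clean B=clean

Right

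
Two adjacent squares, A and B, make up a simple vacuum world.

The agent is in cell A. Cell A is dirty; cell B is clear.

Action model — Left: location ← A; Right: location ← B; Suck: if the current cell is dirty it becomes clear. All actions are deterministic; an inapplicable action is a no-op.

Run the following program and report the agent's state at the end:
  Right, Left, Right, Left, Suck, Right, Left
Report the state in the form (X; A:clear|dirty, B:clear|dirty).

step 1/7 (Right): (B; A:dirty, B:clear)
step 2/7 (Left): (A; A:dirty, B:clear)
step 3/7 (Right): (B; A:dirty, B:clear)
step 4/7 (Left): (A; A:dirty, B:clear)
step 5/7 (Suck): (A; A:clear, B:clear)
step 6/7 (Right): (B; A:clear, B:clear)
step 7/7 (Left): (A; A:clear, B:clear)

(A; A:clear, B:clear)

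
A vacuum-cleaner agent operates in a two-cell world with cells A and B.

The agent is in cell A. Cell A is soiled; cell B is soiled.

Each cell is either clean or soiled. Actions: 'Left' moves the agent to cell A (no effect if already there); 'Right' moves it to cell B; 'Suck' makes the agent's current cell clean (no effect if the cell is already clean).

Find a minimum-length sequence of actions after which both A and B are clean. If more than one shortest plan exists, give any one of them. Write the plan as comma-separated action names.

step 1/3 (Suck): <A|clean|soiled>
step 2/3 (Right): <B|clean|soiled>
step 3/3 (Suck): <B|clean|clean>
min 3: Suck A + move + Suck B

Suck, Right, Suck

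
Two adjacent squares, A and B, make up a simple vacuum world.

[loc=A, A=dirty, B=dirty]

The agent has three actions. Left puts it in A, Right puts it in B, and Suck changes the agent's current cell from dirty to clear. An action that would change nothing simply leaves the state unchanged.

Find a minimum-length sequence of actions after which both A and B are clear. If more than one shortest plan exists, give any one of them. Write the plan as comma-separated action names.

Suck, Right, Suck

step 1/3 (Suck): (A; A:clear, B:dirty)
step 2/3 (Right): (B; A:clear, B:dirty)
step 3/3 (Suck): (B; A:clear, B:clear)
min 3: Suck A + move + Suck B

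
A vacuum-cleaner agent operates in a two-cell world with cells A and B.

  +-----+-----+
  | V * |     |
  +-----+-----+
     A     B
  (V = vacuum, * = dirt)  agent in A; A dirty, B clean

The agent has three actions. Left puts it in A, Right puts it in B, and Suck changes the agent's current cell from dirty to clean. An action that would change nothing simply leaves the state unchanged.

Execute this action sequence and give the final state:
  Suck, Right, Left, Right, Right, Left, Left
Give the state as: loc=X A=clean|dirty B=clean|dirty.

loc=A A=clean B=clean

step 1/7 (Suck): loc=A A=clean B=clean
step 2/7 (Right): loc=B A=clean B=clean
step 3/7 (Left): loc=A A=clean B=clean
step 4/7 (Right): loc=B A=clean B=clean
step 5/7 (Right): loc=B A=clean B=clean
step 6/7 (Left): loc=A A=clean B=clean
step 7/7 (Left): loc=A A=clean B=clean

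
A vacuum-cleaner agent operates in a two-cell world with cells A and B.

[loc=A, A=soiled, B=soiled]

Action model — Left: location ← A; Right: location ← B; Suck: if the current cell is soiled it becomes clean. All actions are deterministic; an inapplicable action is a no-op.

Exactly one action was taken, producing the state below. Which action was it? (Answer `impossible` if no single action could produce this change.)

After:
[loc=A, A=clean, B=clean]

try  Left: (A; A:soiled, B:soiled)
try Right: (B; A:soiled, B:soiled)
try  Suck: (A; A:clean, B:soiled)
no single action produces the after-state

impossible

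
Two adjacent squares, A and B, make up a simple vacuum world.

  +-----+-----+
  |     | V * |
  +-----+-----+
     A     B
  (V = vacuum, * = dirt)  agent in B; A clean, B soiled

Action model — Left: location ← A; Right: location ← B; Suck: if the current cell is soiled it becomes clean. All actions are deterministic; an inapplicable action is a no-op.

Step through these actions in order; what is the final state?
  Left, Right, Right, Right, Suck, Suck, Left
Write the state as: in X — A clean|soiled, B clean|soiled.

in A — A clean, B clean

Left (#1): in A — A clean, B soiled
Right (#2): in B — A clean, B soiled
Right (#3): in B — A clean, B soiled
Right (#4): in B — A clean, B soiled
Suck (#5): in B — A clean, B clean
Suck (#6): in B — A clean, B clean
Left (#7): in A — A clean, B clean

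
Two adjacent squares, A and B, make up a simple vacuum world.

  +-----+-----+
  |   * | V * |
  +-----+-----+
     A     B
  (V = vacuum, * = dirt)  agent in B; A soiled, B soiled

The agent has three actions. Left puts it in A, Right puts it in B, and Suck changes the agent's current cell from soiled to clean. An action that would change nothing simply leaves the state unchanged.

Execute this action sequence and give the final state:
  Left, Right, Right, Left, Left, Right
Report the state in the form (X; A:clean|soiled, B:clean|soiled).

[1] after Left: (A; A:soiled, B:soiled)
[2] after Right: (B; A:soiled, B:soiled)
[3] after Right: (B; A:soiled, B:soiled)
[4] after Left: (A; A:soiled, B:soiled)
[5] after Left: (A; A:soiled, B:soiled)
[6] after Right: (B; A:soiled, B:soiled)

(B; A:soiled, B:soiled)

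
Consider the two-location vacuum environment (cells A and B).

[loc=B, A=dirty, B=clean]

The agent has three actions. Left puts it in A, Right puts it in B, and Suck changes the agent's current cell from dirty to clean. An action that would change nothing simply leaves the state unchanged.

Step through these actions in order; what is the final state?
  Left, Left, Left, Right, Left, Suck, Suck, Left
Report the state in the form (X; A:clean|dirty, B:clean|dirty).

Left (#1): (A; A:dirty, B:clean)
Left (#2): (A; A:dirty, B:clean)
Left (#3): (A; A:dirty, B:clean)
Right (#4): (B; A:dirty, B:clean)
Left (#5): (A; A:dirty, B:clean)
Suck (#6): (A; A:clean, B:clean)
Suck (#7): (A; A:clean, B:clean)
Left (#8): (A; A:clean, B:clean)

(A; A:clean, B:clean)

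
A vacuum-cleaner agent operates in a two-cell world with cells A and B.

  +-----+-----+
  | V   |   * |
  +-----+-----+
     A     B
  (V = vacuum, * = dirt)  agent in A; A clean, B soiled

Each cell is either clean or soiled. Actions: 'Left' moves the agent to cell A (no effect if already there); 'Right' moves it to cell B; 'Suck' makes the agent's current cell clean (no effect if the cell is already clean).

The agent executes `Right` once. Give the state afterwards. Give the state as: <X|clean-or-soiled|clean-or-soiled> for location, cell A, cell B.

start: <A|clean|soiled>
step 1/1 (Right): <B|clean|soiled>

<B|clean|soiled>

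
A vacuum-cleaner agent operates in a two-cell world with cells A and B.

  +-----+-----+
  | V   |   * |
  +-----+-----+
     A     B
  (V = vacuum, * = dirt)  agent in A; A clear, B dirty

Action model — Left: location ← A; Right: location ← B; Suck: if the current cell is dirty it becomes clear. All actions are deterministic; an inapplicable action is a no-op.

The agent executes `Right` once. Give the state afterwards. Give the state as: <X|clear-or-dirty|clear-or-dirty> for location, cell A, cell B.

start: <A|clear|dirty>
Right (#1): <B|clear|dirty>

<B|clear|dirty>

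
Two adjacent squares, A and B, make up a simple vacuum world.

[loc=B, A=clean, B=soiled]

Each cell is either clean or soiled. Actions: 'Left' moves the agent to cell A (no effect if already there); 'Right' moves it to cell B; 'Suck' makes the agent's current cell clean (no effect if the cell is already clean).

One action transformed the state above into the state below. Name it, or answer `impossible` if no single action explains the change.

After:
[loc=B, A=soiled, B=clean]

impossible

try  Left: in A — A clean, B soiled
try Right: in B — A clean, B soiled
try  Suck: in B — A clean, B clean
no single action produces the after-state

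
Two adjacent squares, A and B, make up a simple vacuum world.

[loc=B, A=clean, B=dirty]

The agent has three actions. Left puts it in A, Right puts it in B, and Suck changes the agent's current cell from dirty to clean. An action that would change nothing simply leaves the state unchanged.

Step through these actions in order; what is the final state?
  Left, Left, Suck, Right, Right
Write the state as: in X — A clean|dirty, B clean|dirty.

t=1 Left ⇒ in A — A clean, B dirty
t=2 Left ⇒ in A — A clean, B dirty
t=3 Suck ⇒ in A — A clean, B dirty
t=4 Right ⇒ in B — A clean, B dirty
t=5 Right ⇒ in B — A clean, B dirty

in B — A clean, B dirty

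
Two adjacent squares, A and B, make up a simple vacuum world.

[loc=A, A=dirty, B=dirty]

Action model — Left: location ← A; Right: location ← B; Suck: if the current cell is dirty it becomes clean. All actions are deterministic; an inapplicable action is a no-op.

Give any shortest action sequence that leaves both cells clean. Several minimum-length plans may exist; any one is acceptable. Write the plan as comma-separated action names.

Suck, Right, Suck

1. Suck → in A — A clean, B dirty
2. Right → in B — A clean, B dirty
3. Suck → in B — A clean, B clean
min 3: Suck A + move + Suck B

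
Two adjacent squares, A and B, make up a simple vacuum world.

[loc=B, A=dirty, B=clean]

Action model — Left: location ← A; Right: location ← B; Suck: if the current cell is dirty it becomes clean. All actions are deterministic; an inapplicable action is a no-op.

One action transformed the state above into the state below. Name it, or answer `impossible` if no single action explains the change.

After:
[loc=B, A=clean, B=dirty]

try  Left: <A|dirty|clean>
try Right: <B|dirty|clean>
try  Suck: <B|dirty|clean>
no single action produces the after-state

impossible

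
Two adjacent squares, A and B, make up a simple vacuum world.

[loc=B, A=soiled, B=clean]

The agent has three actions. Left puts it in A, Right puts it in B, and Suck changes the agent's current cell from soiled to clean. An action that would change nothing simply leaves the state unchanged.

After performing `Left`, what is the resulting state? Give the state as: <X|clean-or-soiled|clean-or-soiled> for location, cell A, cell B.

start: <B|soiled|clean>
1) do Left; now <A|soiled|clean>

<A|soiled|clean>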